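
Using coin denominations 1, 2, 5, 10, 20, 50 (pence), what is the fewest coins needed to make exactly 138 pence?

7

Use the largest denomination that fits, subtract, and repeat.
138 − 2×50→38 − 1×20→18 − 1×10→8 − 1×5→3 − 1×2→1 − 1×1→0
Total coins = 2 + 1 + 1 + 1 + 1 + 1 = 7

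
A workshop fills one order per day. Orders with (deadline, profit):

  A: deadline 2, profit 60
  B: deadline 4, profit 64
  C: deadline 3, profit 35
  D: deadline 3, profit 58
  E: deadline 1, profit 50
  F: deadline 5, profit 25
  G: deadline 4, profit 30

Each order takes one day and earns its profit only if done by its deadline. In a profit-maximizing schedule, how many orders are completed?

5

Profit order: B=64 A=60 D=58 E=50 C=35 G=30 F=25
Assign: B→slot 4, A→slot 2, D→slot 3, E→slot 1, C skipped, G skipped, F→slot 5.
Slots: [1:E] [2:A] [3:D] [4:B] [5:F]
5 of 7 scheduled.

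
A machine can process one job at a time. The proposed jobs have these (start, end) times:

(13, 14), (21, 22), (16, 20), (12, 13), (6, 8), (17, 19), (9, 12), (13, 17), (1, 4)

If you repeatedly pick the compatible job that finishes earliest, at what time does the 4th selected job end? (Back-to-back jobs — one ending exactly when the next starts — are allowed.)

Order by finish time; keep every interval that doesn't clash with the previous kept one.
Sorted by end: (1,4)  (6,8)  (9,12)  (12,13)  (13,14)  (13,17)  (17,19)  (16,20)  (21,22)
take (1,4); take (6,8); take (9,12); take (12,13); take (13,14); skip (13,17); take (17,19); skip (16,20); take (21,22).
Selected: (1,4) (6,8) (9,12) (12,13) (13,14) (17,19) (21,22)

13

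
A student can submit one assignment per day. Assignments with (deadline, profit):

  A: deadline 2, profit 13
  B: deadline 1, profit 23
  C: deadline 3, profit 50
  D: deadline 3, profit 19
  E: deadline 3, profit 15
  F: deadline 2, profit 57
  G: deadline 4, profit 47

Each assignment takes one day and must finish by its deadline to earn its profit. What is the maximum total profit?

Sort by profit descending; place each in the latest free slot ≤ its deadline.
Profit order: F=57 C=50 G=47 B=23 D=19 E=15 A=13
Assign: F→slot 2, C→slot 3, G→slot 4, B→slot 1, D skipped, E skipped, A skipped.
Slots: [1:B] [2:F] [3:C] [4:G]
Profit = 23 + 57 + 50 + 47 = 177

177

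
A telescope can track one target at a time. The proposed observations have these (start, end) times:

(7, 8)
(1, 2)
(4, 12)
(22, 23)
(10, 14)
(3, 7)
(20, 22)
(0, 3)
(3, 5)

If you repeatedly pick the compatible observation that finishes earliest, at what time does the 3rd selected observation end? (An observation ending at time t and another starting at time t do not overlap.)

8

Order by finish time; keep every interval that doesn't clash with the previous kept one.
By end time: (1,2), (0,3), (3,5), (3,7), (7,8), (4,12), (10,14), (20,22), (22,23).
Pick (1,2); next start ≥ 2 → (3,5); next start ≥ 5 → (7,8); next start ≥ 8 → (10,14); next start ≥ 14 → (20,22); next start ≥ 22 → (22,23).
Selected: (1,2) (3,5) (7,8) (10,14) (20,22) (22,23)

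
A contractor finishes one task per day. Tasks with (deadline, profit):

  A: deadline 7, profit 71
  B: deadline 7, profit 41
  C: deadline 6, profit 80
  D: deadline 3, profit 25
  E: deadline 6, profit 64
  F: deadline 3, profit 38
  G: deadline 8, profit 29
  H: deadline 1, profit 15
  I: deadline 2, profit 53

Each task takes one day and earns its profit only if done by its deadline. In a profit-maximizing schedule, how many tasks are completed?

8

Profit order: C=80 A=71 E=64 I=53 B=41 F=38 G=29 D=25 H=15
Assign: C→slot 6, A→slot 7, E→slot 5, I→slot 2, B→slot 4, F→slot 3, G→slot 8, D→slot 1, H skipped.
Slots: [1:D] [2:I] [3:F] [4:B] [5:E] [6:C] [7:A] [8:G]
8 of 9 scheduled.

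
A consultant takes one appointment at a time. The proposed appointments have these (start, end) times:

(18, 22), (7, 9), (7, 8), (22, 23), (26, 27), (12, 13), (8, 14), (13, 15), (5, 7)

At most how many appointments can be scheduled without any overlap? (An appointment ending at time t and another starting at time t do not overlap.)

7

Greedy by earliest finish: after sorting by end time, pick each interval compatible with the last pick.
Sorted by end: (5,7)  (7,8)  (7,9)  (12,13)  (8,14)  (13,15)  (18,22)  (22,23)  (26,27)
take (5,7); take (7,8); skip (7,9); take (12,13); skip (8,14); take (13,15); take (18,22); take (22,23); take (26,27).
Selected 7 appointments.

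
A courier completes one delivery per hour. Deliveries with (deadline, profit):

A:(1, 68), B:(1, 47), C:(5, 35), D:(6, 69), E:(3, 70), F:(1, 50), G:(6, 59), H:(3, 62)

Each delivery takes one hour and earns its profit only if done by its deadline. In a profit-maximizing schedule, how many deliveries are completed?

6

By profit: E(d3,70), D(d6,69), A(d1,68), H(d3,62), G(d6,59), F(d1,50), B(d1,47), C(d5,35)
E→slot 3; D→slot 6; A→slot 1; H→slot 2; G→slot 5; F skipped; B skipped; C→slot 4.
6 of 8 scheduled.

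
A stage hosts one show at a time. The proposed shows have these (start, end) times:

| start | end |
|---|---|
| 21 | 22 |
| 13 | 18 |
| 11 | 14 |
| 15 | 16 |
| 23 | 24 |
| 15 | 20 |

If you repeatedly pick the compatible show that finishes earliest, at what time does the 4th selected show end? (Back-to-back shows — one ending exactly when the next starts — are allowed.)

Order by finish time; keep every interval that doesn't clash with the previous kept one.
By end time: (11,14), (15,16), (13,18), (15,20), (21,22), (23,24).
Pick (11,14); next start ≥ 14 → (15,16); next start ≥ 16 → (21,22); next start ≥ 22 → (23,24).
Selected: (11,14) (15,16) (21,22) (23,24)

24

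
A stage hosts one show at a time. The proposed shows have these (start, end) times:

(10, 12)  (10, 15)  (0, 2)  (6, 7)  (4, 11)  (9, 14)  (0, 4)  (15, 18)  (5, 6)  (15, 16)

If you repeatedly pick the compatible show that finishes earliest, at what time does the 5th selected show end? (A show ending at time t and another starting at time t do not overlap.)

Greedy by earliest finish: after sorting by end time, pick each interval compatible with the last pick.
Sorted by end: (0,2)  (0,4)  (5,6)  (6,7)  (4,11)  (10,12)  (9,14)  (10,15)  (15,16)  (15,18)
take (0,2); take (5,6); take (6,7); take (10,12); take (15,16); skip (15,18).
Selected: (0,2) (5,6) (6,7) (10,12) (15,16)

16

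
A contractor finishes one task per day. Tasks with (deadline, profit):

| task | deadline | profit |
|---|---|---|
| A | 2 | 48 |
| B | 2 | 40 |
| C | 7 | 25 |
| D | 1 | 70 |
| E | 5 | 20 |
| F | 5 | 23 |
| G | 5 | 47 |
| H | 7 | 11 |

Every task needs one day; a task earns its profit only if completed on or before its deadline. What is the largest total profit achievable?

Sort by profit descending; place each in the latest free slot ≤ its deadline.
By profit: D(d1,70), A(d2,48), G(d5,47), B(d2,40), C(d7,25), F(d5,23), E(d5,20), H(d7,11)
D→slot 1; A→slot 2; G→slot 5; B skipped; C→slot 7; F→slot 4; E→slot 3; H→slot 6.
Profit = 70 + 48 + 20 + 23 + 47 + 11 + 25 = 244

244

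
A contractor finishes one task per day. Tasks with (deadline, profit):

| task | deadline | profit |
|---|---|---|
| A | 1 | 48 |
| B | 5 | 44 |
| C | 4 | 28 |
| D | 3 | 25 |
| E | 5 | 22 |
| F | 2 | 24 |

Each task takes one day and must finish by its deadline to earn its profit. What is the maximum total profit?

169

Take jobs in profit order; each goes to the latest open slot no later than its deadline.
Profit order: A=48 B=44 C=28 D=25 F=24 E=22
Assign: A→slot 1, B→slot 5, C→slot 4, D→slot 3, F→slot 2, E skipped.
Slots: [1:A] [2:F] [3:D] [4:C] [5:B]
Profit = 48 + 24 + 25 + 28 + 44 = 169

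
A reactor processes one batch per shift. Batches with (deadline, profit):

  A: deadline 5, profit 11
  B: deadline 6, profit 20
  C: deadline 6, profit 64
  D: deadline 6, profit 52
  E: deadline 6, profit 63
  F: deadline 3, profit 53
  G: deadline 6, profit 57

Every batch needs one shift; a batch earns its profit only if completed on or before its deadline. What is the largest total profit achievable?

Take jobs in profit order; each goes to the latest open slot no later than its deadline.
By profit: C(d6,64), E(d6,63), G(d6,57), F(d3,53), D(d6,52), B(d6,20), A(d5,11)
C→slot 6; E→slot 5; G→slot 4; F→slot 3; D→slot 2; B→slot 1; A skipped.
Profit = 20 + 52 + 53 + 57 + 63 + 64 = 309

309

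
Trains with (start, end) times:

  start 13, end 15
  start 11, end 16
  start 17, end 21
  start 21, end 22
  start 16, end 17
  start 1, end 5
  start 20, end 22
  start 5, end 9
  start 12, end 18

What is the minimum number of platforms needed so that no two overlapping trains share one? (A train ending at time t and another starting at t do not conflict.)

Count concurrent intervals with a sweep; the peak is the room count.
starts: [1, 5, 11, 12, 13, 16, 17, 20, 21]
ends:   [5, 9, 15, 16, 17, 18, 21, 22, 22]
s1→1 e5→0 s5→1 e9→0 s11→1 s12→2 s13→3  — peak 3.

3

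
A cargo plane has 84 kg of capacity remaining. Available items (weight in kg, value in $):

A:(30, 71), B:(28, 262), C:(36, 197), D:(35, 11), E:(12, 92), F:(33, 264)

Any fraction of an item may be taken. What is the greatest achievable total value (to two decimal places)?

678.19

Order: B (262/28=9.36) > F (264/33=8.00) > E (92/12=7.67) > C (197/36=5.47) > A (71/30=2.37) > D (11/35=0.31)
Fill: take B (28 @ 262) → take F (33 @ 264) → take E (12 @ 92) → take 11/36 of C → 60.19; 84/84 used.
Total value = 678.19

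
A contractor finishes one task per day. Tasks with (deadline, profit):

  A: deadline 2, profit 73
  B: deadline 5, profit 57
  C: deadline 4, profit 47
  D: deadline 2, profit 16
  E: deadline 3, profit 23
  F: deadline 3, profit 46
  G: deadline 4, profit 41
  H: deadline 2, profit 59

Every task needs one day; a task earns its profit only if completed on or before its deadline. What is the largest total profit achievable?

282

By profit: A(d2,73), H(d2,59), B(d5,57), C(d4,47), F(d3,46), G(d4,41), E(d3,23), D(d2,16)
A→slot 2; H→slot 1; B→slot 5; C→slot 4; F→slot 3; G skipped; E skipped; D skipped.
Profit = 59 + 73 + 46 + 47 + 57 = 282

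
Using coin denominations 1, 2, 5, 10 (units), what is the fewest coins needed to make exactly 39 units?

39 − 3×10→9 − 1×5→4 − 2×2→0
Total coins = 3 + 1 + 2 = 6

6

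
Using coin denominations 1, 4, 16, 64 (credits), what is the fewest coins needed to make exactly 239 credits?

11

Use the largest denomination that fits, subtract, and repeat.
239 = 3×64 + 2×16 + 3×4 + 3×1
Total coins = 3 + 2 + 3 + 3 = 11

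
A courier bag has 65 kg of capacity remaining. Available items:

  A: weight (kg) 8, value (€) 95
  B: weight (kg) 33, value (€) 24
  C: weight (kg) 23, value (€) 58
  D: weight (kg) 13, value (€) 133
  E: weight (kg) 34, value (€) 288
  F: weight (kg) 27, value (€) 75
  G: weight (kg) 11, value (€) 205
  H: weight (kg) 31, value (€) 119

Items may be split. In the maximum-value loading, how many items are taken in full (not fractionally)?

Sort by value per unit weight and fill in that order.
Ratios (sorted): G 18.64, A 11.88, D 10.23, E 8.47, H 3.84, F 2.78, C 2.52, B 0.73
take G (11 @ 205); take A (8 @ 95); take D (13 @ 133); take 33/34 of E → 279.53. Capacity used 65/65.
3 item(s) taken whole; one partial (take 33/34 of E).

3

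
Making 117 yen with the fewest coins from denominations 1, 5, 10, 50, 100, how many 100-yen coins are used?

1

Use the largest denomination that fits, subtract, and repeat.
117 − 1×100→17 − 1×10→7 − 1×5→2 − 2×1→0
Count of 100: 1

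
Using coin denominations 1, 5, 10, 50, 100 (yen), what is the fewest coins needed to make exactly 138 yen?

8

138 − 1×100→38 − 3×10→8 − 1×5→3 − 3×1→0
Total coins = 1 + 3 + 1 + 3 = 8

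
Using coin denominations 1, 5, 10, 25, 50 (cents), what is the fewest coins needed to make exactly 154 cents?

7

154 − 3×50→4 − 4×1→0
Total coins = 3 + 4 = 7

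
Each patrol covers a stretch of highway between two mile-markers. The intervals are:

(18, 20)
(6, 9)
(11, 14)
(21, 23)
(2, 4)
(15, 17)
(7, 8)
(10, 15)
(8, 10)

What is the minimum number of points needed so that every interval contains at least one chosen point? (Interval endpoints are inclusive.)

6

By right end: [2,4]  [7,8]  [6,9]  [8,10]  [11,14]  [10,15]  [15,17]  [18,20]  [21,23]
[2,4] uncovered → point at 4; [7,8] uncovered → point at 8; [11,14] uncovered → point at 14; [15,17] uncovered → point at 17; [18,20] uncovered → point at 20; [21,23] uncovered → point at 23.
Points: 4, 8, 14, 17, 20, 23 (6 total).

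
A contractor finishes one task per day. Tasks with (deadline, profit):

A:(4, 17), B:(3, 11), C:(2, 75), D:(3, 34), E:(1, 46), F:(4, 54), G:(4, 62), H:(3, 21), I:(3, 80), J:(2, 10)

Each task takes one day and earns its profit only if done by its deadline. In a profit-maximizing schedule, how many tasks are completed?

Sort by profit descending; place each in the latest free slot ≤ its deadline.
By profit: I(d3,80), C(d2,75), G(d4,62), F(d4,54), E(d1,46), D(d3,34), H(d3,21), A(d4,17), B(d3,11), J(d2,10)
I→slot 3; C→slot 2; G→slot 4; F→slot 1; E skipped; D skipped; H skipped; A skipped; B skipped; J skipped.
4 of 10 scheduled.

4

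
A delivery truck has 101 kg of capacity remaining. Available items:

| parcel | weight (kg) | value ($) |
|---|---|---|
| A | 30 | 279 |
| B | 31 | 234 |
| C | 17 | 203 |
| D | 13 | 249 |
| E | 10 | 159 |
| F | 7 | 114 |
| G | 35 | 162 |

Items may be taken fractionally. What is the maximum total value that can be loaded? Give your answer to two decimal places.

Sort by value per unit weight and fill in that order.
Order: D (249/13=19.15) > F (114/7=16.29) > E (159/10=15.90) > C (203/17=11.94) > A (279/30=9.30) > B (234/31=7.55) > G (162/35=4.63)
Fill: take D (13 @ 249) → take F (7 @ 114) → take E (10 @ 159) → take C (17 @ 203) → take A (30 @ 279) → take 24/31 of B → 181.16; 101/101 used.
Total value = 1185.16

1185.16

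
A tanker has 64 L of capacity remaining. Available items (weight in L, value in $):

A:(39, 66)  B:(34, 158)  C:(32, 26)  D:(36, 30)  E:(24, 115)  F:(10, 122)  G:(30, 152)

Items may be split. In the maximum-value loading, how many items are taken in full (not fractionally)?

Ratios (sorted): F 12.20, G 5.07, E 4.79, B 4.65, A 1.69, D 0.83, C 0.81
take F (10 @ 122); take G (30 @ 152); take E (24 @ 115). Capacity used 64/64.
3 item(s) taken whole.

3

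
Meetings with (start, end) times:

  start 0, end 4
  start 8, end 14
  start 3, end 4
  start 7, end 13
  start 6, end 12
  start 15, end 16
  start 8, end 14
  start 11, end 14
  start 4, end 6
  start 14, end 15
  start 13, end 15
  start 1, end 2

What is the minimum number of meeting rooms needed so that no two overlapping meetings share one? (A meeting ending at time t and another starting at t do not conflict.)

5

Events (time:±→running): 0:+→1 1:+→2 2:-→1 3:+→2 4:-→1 4:-→0 4:+→1 6:-→0 6:+→1 7:+→2 8:+→3 8:+→4 11:+→5 … peak 5.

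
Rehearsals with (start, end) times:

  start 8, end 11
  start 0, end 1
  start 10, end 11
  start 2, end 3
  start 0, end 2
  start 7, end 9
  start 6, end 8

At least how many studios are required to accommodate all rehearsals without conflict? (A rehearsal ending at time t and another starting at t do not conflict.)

2

The answer is the maximum number of intervals overlapping at any instant.
starts: [0, 0, 2, 6, 7, 8, 10]
ends:   [1, 2, 3, 8, 9, 11, 11]
s0→1 s0→2  — peak 2.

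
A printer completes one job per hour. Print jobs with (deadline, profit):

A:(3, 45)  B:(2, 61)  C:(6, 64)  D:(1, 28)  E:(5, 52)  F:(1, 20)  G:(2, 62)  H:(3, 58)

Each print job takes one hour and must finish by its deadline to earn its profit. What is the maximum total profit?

By profit: C(d6,64), G(d2,62), B(d2,61), H(d3,58), E(d5,52), A(d3,45), D(d1,28), F(d1,20)
C→slot 6; G→slot 2; B→slot 1; H→slot 3; E→slot 5; A skipped; D skipped; F skipped.
Profit = 61 + 62 + 58 + 52 + 64 = 297

297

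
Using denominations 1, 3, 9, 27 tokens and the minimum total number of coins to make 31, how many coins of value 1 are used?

Use the largest denomination that fits, subtract, and repeat.
31 − 1×27→4 − 1×3→1 − 1×1→0
Count of 1: 1

1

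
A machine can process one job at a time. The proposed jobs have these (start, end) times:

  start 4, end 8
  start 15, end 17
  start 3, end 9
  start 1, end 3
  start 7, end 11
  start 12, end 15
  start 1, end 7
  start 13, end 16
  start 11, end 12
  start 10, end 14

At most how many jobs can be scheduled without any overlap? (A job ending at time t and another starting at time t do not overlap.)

5

Sorted by end: (1,3)  (1,7)  (4,8)  (3,9)  (7,11)  (11,12)  (10,14)  (12,15)  (13,16)  (15,17)
take (1,3); take (4,8); take (11,12); take (12,15); take (15,17).
Selected 5 jobs.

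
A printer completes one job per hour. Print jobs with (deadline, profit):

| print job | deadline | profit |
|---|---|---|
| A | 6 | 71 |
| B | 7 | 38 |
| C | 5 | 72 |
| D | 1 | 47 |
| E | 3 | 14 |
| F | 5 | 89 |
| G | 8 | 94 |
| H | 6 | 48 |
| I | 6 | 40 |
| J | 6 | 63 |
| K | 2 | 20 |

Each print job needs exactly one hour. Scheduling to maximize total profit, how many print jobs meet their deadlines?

By profit: G(d8,94), F(d5,89), C(d5,72), A(d6,71), J(d6,63), H(d6,48), D(d1,47), I(d6,40), B(d7,38), K(d2,20), E(d3,14)
G→slot 8; F→slot 5; C→slot 4; A→slot 6; J→slot 3; H→slot 2; D→slot 1; I skipped; B→slot 7; K skipped; E skipped.
8 of 11 scheduled.

8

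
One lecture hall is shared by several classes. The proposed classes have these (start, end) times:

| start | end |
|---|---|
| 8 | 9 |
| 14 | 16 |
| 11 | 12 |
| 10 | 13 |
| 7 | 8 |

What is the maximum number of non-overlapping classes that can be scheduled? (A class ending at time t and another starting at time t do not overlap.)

4

Greedy by earliest finish: after sorting by end time, pick each interval compatible with the last pick.
Sorted by end: (7,8)  (8,9)  (11,12)  (10,13)  (14,16)
take (7,8); take (8,9); take (11,12); skip (10,13); take (14,16).
Selected 4 classes.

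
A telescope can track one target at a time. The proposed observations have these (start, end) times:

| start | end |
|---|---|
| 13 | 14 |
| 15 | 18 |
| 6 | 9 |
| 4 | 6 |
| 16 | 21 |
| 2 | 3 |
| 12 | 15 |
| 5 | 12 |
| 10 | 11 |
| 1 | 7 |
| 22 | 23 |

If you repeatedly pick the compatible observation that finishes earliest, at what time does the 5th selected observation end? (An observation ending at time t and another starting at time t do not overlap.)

Greedy by earliest finish: after sorting by end time, pick each interval compatible with the last pick.
Sorted by end: (2,3)  (4,6)  (1,7)  (6,9)  (10,11)  (5,12)  (13,14)  (12,15)  (15,18)  (16,21)  (22,23)
take (2,3); take (4,6); take (6,9); take (10,11); skip (5,12); take (13,14); take (15,18); skip (16,21); take (22,23).
Selected: (2,3) (4,6) (6,9) (10,11) (13,14) (15,18) (22,23)

14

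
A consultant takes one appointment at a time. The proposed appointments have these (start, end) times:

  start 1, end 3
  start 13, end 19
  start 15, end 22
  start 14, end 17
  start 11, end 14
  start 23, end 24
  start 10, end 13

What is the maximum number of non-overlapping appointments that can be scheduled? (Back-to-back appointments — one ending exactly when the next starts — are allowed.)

4

Sorted by end: (1,3)  (10,13)  (11,14)  (14,17)  (13,19)  (15,22)  (23,24)
take (1,3); take (10,13); take (14,17); skip (15,22); take (23,24).
Selected 4 appointments.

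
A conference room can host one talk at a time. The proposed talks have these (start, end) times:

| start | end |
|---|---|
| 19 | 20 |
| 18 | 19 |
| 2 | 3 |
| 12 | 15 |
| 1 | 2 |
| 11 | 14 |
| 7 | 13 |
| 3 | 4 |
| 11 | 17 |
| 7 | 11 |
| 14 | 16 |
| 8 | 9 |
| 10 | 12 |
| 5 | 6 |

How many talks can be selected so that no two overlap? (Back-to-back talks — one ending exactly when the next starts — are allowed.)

9

By end time: (1,2), (2,3), (3,4), (5,6), (8,9), (7,11), (10,12), (7,13), (11,14), (12,15), (14,16), (11,17), (18,19), (19,20).
Pick (1,2); next start ≥ 2 → (2,3); next start ≥ 3 → (3,4); next start ≥ 4 → (5,6); next start ≥ 6 → (8,9); next start ≥ 9 → (10,12); next start ≥ 12 → (12,15); next start ≥ 15 → (18,19); next start ≥ 19 → (19,20).
Selected 9 talks.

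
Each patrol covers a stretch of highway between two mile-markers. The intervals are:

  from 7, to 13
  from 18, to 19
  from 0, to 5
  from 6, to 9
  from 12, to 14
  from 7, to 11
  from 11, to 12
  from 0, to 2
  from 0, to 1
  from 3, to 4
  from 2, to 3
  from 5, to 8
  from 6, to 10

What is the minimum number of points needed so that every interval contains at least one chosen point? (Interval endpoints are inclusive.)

5

Process intervals by earliest right end; each time one isn't hit yet, stab at its right endpoint.
Sorted: [0,1] [0,2] [2,3] [3,4] [0,5] [5,8] [6,9] [6,10] [7,11] [11,12] [7,13] [12,14] [18,19]
{[0,1],[0,2]} hit by 1; {[2,3],[3,4],[0,5]} hit by 3; {[5,8],[6,9],[6,10],[7,11]} hit by 8; {[11,12],[7,13],[12,14]} hit by 12; {[18,19]} hit by 19.
Points: 1, 3, 8, 12, 19 (5 total).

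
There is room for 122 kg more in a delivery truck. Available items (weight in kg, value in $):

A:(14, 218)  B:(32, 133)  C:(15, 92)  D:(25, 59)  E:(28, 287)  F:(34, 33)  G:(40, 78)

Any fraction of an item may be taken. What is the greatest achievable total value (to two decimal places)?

Sort by value per unit weight and fill in that order.
Order: A (218/14=15.57) > E (287/28=10.25) > C (92/15=6.13) > B (133/32=4.16) > D (59/25=2.36) > G (78/40=1.95) > F (33/34=0.97)
Fill: take A (14 @ 218) → take E (28 @ 287) → take C (15 @ 92) → take B (32 @ 133) → take D (25 @ 59) → take 8/40 of G → 15.60; 122/122 used.
Total value = 804.60

804.60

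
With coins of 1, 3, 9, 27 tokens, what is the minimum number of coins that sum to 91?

5

Use the largest denomination that fits, subtract, and repeat.
91 = 3×27 + 1×9 + 1×1
Total coins = 3 + 1 + 1 = 5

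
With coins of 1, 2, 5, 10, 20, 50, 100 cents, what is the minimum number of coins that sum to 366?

7

366 = 3×100 + 1×50 + 1×10 + 1×5 + 1×1
Total coins = 3 + 1 + 1 + 1 + 1 = 7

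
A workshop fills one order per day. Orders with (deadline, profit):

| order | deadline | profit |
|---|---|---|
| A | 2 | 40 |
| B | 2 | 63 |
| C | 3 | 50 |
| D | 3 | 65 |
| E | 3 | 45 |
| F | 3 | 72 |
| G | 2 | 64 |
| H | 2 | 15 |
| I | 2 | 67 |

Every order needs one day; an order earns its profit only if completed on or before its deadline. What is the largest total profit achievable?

Sort by profit descending; place each in the latest free slot ≤ its deadline.
Profit order: F=72 I=67 D=65 G=64 B=63 C=50 E=45 A=40 H=15
Assign: F→slot 3, I→slot 2, D→slot 1, G skipped, B skipped, C skipped, E skipped, A skipped, H skipped.
Slots: [1:D] [2:I] [3:F]
Profit = 65 + 67 + 72 = 204

204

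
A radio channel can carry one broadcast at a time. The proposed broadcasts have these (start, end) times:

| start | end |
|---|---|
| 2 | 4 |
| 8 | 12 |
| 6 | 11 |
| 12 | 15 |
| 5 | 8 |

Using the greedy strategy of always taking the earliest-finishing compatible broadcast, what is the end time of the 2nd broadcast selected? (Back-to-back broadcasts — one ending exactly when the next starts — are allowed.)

8

Greedy by earliest finish: after sorting by end time, pick each interval compatible with the last pick.
By end time: (2,4), (5,8), (6,11), (8,12), (12,15).
Pick (2,4); next start ≥ 4 → (5,8); next start ≥ 8 → (8,12); next start ≥ 12 → (12,15).
Selected: (2,4) (5,8) (8,12) (12,15)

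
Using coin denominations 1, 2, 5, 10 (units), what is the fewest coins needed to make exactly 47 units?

6

47 − 4×10→7 − 1×5→2 − 1×2→0
Total coins = 4 + 1 + 1 = 6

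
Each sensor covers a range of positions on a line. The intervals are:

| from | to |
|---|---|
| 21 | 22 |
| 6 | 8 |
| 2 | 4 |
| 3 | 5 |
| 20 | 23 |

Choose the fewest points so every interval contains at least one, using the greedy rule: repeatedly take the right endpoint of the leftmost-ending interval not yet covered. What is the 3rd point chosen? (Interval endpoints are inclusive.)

Process intervals by earliest right end; each time one isn't hit yet, stab at its right endpoint.
By right end: [2,4]  [3,5]  [6,8]  [21,22]  [20,23]
[2,4] uncovered → point at 4; [6,8] uncovered → point at 8; [21,22] uncovered → point at 22.
Points: 4, 8, 22 (3 total).

22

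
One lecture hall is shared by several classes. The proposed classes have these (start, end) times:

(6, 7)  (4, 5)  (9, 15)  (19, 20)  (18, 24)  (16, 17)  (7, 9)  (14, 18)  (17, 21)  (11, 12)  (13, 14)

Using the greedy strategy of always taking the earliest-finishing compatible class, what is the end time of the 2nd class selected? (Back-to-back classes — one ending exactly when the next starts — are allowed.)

Sorted by end: (4,5)  (6,7)  (7,9)  (11,12)  (13,14)  (9,15)  (16,17)  (14,18)  (19,20)  (17,21)  (18,24)
take (4,5); take (6,7); take (7,9); take (11,12); take (13,14); take (16,17); skip (14,18); take (19,20); skip (17,21).
Selected: (4,5) (6,7) (7,9) (11,12) (13,14) (16,17) (19,20)

7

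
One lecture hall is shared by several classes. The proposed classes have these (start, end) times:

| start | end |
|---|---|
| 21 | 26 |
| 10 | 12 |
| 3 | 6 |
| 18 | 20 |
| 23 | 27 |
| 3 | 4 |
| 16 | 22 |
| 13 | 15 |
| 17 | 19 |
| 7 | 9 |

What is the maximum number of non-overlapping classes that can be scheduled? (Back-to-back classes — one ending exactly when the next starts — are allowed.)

6

Sorted by end: (3,4)  (3,6)  (7,9)  (10,12)  (13,15)  (17,19)  (18,20)  (16,22)  (21,26)  (23,27)
take (3,4); take (7,9); take (10,12); take (13,15); take (17,19); take (21,26); skip (23,27).
Selected 6 classes.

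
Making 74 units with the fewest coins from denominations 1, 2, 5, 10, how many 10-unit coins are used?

7

74 − 7×10→4 − 2×2→0
Count of 10: 7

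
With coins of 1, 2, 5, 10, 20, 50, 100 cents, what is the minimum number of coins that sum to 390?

6

Use the largest denomination that fits, subtract, and repeat.
390 = 3×100 + 1×50 + 2×20
Total coins = 3 + 1 + 2 = 6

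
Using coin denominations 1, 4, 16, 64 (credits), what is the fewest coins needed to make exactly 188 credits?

188 − 2×64→60 − 3×16→12 − 3×4→0
Total coins = 2 + 3 + 3 = 8

8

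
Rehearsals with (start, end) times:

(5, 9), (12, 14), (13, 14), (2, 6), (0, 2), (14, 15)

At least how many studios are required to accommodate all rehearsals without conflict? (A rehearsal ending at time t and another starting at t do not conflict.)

2

starts: [0, 2, 5, 12, 13, 14]
ends:   [2, 6, 9, 14, 14, 15]
s0→1 e2→0 s2→1 s5→2  — peak 2.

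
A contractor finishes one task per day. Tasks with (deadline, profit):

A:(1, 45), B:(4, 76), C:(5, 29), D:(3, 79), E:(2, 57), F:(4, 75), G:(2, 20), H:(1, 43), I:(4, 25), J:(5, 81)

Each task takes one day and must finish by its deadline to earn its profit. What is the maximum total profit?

368

Sort by profit descending; place each in the latest free slot ≤ its deadline.
By profit: J(d5,81), D(d3,79), B(d4,76), F(d4,75), E(d2,57), A(d1,45), H(d1,43), C(d5,29), I(d4,25), G(d2,20)
J→slot 5; D→slot 3; B→slot 4; F→slot 2; E→slot 1; A skipped; H skipped; C skipped; I skipped; G skipped.
Profit = 57 + 75 + 79 + 76 + 81 = 368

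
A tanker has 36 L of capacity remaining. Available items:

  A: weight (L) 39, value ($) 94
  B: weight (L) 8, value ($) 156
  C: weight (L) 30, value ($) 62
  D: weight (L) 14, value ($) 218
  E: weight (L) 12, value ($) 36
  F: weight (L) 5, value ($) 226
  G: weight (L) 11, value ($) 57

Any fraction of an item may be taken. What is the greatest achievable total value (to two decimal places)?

Order: F (226/5=45.20) > B (156/8=19.50) > D (218/14=15.57) > G (57/11=5.18) > E (36/12=3.00) > A (94/39=2.41) > C (62/30=2.07)
Fill: take F (5 @ 226) → take B (8 @ 156) → take D (14 @ 218) → take 9/11 of G → 46.64; 36/36 used.
Total value = 646.64

646.64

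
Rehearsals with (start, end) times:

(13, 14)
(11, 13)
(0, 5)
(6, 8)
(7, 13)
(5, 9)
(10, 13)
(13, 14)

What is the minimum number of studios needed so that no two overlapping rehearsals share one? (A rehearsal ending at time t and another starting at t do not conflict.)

3

The answer is the maximum number of intervals overlapping at any instant.
Events (time:±→running): 0:+→1 5:-→0 5:+→1 6:+→2 7:+→3 … peak 3.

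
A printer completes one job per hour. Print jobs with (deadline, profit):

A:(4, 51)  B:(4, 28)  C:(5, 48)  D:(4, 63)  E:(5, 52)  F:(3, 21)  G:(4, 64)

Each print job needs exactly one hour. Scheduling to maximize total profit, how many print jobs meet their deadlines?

Sort by profit descending; place each in the latest free slot ≤ its deadline.
Profit order: G=64 D=63 E=52 A=51 C=48 B=28 F=21
Assign: G→slot 4, D→slot 3, E→slot 5, A→slot 2, C→slot 1, B skipped, F skipped.
Slots: [1:C] [2:A] [3:D] [4:G] [5:E]
5 of 7 scheduled.

5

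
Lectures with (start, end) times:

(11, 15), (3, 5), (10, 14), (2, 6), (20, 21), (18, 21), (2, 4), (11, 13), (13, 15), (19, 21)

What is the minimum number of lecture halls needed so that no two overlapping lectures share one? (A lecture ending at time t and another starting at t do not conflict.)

3

Count concurrent intervals with a sweep; the peak is the room count.
starts: [2, 2, 3, 10, 11, 11, 13, 18, 19, 20]
ends:   [4, 5, 6, 13, 14, 15, 15, 21, 21, 21]
s2→1 s2→2 s3→3  — peak 3.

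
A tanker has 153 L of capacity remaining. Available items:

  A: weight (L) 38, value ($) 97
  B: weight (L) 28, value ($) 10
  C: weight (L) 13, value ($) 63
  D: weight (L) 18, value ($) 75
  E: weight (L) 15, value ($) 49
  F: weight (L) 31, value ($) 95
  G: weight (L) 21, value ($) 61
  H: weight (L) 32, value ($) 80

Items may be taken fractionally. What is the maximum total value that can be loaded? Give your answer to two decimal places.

482.50

Order: C (63/13=4.85) > D (75/18=4.17) > E (49/15=3.27) > F (95/31=3.06) > G (61/21=2.90) > A (97/38=2.55) > H (80/32=2.50) > B (10/28=0.36)
Fill: take C (13 @ 63) → take D (18 @ 75) → take E (15 @ 49) → take F (31 @ 95) → take G (21 @ 61) → take A (38 @ 97) → take 17/32 of H → 42.50; 153/153 used.
Total value = 482.50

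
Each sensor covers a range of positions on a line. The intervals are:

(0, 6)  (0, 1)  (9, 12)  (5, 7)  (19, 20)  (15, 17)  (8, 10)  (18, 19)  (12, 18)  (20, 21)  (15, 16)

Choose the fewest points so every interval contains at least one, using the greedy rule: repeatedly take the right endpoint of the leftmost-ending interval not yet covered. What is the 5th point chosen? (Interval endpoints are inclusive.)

Process intervals by earliest right end; each time one isn't hit yet, stab at its right endpoint.
By right end: [0,1]  [0,6]  [5,7]  [8,10]  [9,12]  [15,16]  [15,17]  [12,18]  [18,19]  [19,20]  [20,21]
[0,1] uncovered → point at 1; [5,7] uncovered → point at 7; [8,10] uncovered → point at 10; [15,16] uncovered → point at 16; [18,19] uncovered → point at 19; [20,21] uncovered → point at 21.
Points: 1, 7, 10, 16, 19, 21 (6 total).

19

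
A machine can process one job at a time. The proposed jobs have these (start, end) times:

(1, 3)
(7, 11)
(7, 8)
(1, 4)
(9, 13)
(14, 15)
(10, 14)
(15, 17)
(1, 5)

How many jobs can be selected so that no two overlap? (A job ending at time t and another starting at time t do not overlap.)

5

Order by finish time; keep every interval that doesn't clash with the previous kept one.
By end time: (1,3), (1,4), (1,5), (7,8), (7,11), (9,13), (10,14), (14,15), (15,17).
Pick (1,3); next start ≥ 3 → (7,8); next start ≥ 8 → (9,13); next start ≥ 13 → (14,15); next start ≥ 15 → (15,17).
Selected 5 jobs.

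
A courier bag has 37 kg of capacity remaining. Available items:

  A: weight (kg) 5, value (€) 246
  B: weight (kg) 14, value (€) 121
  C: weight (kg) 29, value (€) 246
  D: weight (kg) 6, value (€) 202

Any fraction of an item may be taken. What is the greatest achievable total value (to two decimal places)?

Greedy by value/weight ratio, highest first.
Order: A (246/5=49.20) > D (202/6=33.67) > B (121/14=8.64) > C (246/29=8.48)
Fill: take A (5 @ 246) → take D (6 @ 202) → take B (14 @ 121) → take 12/29 of C → 101.79; 37/37 used.
Total value = 670.79

670.79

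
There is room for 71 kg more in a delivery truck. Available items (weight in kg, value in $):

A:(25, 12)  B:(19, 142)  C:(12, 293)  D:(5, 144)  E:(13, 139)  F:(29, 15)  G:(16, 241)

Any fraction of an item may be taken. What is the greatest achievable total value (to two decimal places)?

Sort by value per unit weight and fill in that order.
Order: D (144/5=28.80) > C (293/12=24.42) > G (241/16=15.06) > E (139/13=10.69) > B (142/19=7.47) > F (15/29=0.52) > A (12/25=0.48)
Fill: take D (5 @ 144) → take C (12 @ 293) → take G (16 @ 241) → take E (13 @ 139) → take B (19 @ 142) → take 6/29 of F → 3.10; 71/71 used.
Total value = 962.10

962.10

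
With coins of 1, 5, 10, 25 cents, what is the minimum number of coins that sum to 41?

41 = 1×25 + 1×10 + 1×5 + 1×1
Total coins = 1 + 1 + 1 + 1 = 4

4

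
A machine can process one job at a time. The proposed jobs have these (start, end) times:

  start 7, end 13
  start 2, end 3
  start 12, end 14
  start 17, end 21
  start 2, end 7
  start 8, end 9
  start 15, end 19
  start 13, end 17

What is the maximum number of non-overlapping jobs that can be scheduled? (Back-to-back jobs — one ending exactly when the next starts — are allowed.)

4

Sorted by end: (2,3)  (2,7)  (8,9)  (7,13)  (12,14)  (13,17)  (15,19)  (17,21)
take (2,3); skip (2,7); take (8,9); take (12,14); take (15,19).
Selected 4 jobs.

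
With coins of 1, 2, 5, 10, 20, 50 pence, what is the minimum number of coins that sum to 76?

4

Greedy: take as many of the largest coin as possible, then repeat with the remainder.
76 − 1×50→26 − 1×20→6 − 1×5→1 − 1×1→0
Total coins = 1 + 1 + 1 + 1 = 4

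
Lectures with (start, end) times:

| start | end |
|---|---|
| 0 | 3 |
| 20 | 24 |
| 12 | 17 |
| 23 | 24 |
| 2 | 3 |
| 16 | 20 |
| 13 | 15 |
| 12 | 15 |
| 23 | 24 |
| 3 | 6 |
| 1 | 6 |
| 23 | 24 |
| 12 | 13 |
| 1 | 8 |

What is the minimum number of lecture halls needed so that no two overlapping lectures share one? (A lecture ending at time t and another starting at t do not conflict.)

4

The answer is the maximum number of intervals overlapping at any instant.
starts: [0, 1, 1, 2, 3, 12, 12, 12, 13, 16, 20, 23, 23, 23]
ends:   [3, 3, 6, 6, 8, 13, 15, 15, 17, 20, 24, 24, 24, 24]
s0→1 s1→2 s1→3 s2→4  — peak 4.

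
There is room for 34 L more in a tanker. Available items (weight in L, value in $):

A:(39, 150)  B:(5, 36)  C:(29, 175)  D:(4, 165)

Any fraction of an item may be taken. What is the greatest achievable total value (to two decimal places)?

Sort by value per unit weight and fill in that order.
Ratios (sorted): D 41.25, B 7.20, C 6.03, A 3.85
take D (4 @ 165); take B (5 @ 36); take 25/29 of C → 150.86. Capacity used 34/34.
Total value = 351.86

351.86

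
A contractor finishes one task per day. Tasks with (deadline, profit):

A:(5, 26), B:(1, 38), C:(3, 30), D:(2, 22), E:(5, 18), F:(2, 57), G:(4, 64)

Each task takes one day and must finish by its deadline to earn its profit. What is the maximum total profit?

By profit: G(d4,64), F(d2,57), B(d1,38), C(d3,30), A(d5,26), D(d2,22), E(d5,18)
G→slot 4; F→slot 2; B→slot 1; C→slot 3; A→slot 5; D skipped; E skipped.
Profit = 38 + 57 + 30 + 64 + 26 = 215

215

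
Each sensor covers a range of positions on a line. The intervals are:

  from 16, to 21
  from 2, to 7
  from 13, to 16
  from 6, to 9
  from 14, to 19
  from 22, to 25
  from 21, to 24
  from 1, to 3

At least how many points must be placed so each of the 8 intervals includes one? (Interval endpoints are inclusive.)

Sort by right endpoint; whenever an interval is uncovered, place a point at its right end.
Sorted: [1,3] [2,7] [6,9] [13,16] [14,19] [16,21] [21,24] [22,25]
{[1,3],[2,7]} hit by 3; {[6,9]} hit by 9; {[13,16],[14,19],[16,21]} hit by 16; {[21,24],[22,25]} hit by 24.
Points: 3, 9, 16, 24 (4 total).

4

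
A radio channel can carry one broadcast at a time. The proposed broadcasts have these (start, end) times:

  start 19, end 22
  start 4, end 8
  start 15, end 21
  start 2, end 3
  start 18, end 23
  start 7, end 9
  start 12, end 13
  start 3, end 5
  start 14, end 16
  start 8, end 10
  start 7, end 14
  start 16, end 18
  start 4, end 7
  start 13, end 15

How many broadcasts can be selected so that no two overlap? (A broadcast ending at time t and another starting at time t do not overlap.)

7

Greedy by earliest finish: after sorting by end time, pick each interval compatible with the last pick.
By end time: (2,3), (3,5), (4,7), (4,8), (7,9), (8,10), (12,13), (7,14), (13,15), (14,16), (16,18), (15,21), (19,22), (18,23).
Pick (2,3); next start ≥ 3 → (3,5); next start ≥ 5 → (7,9); next start ≥ 9 → (12,13); next start ≥ 13 → (13,15); next start ≥ 15 → (16,18); next start ≥ 18 → (19,22).
Selected 7 broadcasts.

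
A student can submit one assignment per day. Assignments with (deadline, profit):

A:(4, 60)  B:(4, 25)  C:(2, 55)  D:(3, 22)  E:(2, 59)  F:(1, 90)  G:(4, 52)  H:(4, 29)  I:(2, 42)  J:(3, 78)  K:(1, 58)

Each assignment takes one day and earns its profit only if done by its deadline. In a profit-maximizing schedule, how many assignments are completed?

By profit: F(d1,90), J(d3,78), A(d4,60), E(d2,59), K(d1,58), C(d2,55), G(d4,52), I(d2,42), H(d4,29), B(d4,25), D(d3,22)
F→slot 1; J→slot 3; A→slot 4; E→slot 2; K skipped; C skipped; G skipped; I skipped; H skipped; B skipped; D skipped.
4 of 11 scheduled.

4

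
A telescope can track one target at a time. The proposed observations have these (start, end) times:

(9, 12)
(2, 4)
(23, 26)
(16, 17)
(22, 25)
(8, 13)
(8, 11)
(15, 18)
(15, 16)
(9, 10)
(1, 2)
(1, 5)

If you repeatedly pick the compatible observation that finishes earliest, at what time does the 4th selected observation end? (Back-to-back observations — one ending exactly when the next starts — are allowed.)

16

Sorted by end: (1,2)  (2,4)  (1,5)  (9,10)  (8,11)  (9,12)  (8,13)  (15,16)  (16,17)  (15,18)  (22,25)  (23,26)
take (1,2); take (2,4); skip (1,5); take (9,10); take (15,16); take (16,17); skip (15,18); take (22,25); skip (23,26).
Selected: (1,2) (2,4) (9,10) (15,16) (16,17) (22,25)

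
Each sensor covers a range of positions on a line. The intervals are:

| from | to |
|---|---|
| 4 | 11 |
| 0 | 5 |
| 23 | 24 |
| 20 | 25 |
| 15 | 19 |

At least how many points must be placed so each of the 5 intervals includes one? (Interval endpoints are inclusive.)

3

Process intervals by earliest right end; each time one isn't hit yet, stab at its right endpoint.
Sorted: [0,5] [4,11] [15,19] [23,24] [20,25]
{[0,5],[4,11]} hit by 5; {[15,19]} hit by 19; {[23,24],[20,25]} hit by 24.
Points: 5, 19, 24 (3 total).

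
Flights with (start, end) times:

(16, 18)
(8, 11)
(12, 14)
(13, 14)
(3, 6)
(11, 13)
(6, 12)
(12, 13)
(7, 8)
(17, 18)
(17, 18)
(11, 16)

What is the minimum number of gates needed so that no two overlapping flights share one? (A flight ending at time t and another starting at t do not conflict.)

starts: [3, 6, 7, 8, 11, 11, 12, 12, 13, 16, 17, 17]
ends:   [6, 8, 11, 12, 13, 13, 14, 14, 16, 18, 18, 18]
s3→1 e6→0 s6→1 s7→2 e8→1 s8→2 e11→1 s11→2 s11→3 e12→2 s12→3 s12→4  — peak 4.

4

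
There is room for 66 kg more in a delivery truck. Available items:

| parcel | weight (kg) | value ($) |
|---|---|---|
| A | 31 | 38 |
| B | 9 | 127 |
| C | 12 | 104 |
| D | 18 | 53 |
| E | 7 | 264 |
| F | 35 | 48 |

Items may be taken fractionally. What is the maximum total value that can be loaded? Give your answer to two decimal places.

575.43

Greedy by value/weight ratio, highest first.
Ratios (sorted): E 37.71, B 14.11, C 8.67, D 2.94, F 1.37, A 1.23
take E (7 @ 264); take B (9 @ 127); take C (12 @ 104); take D (18 @ 53); take 20/35 of F → 27.43. Capacity used 66/66.
Total value = 575.43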